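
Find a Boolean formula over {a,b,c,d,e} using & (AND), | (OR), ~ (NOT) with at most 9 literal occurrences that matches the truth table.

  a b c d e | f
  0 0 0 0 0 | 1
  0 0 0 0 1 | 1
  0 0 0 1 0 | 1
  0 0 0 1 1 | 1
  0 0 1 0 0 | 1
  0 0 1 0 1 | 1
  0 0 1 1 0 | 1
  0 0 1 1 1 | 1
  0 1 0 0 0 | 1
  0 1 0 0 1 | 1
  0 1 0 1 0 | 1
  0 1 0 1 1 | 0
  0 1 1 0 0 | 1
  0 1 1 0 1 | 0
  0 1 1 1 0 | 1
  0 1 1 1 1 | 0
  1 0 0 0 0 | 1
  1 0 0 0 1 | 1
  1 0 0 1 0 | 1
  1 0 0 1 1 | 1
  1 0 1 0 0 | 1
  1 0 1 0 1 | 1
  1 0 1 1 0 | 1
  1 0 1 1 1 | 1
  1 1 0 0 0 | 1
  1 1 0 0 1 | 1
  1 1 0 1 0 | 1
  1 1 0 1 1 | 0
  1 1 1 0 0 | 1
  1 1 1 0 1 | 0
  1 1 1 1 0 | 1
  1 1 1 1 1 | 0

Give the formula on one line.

(((~c & ~d) & ((a | e) & ~d)) | ((b & ~e) | ~b))

  ~c = 11110000111100001111000011110000
  ~d = 11001100110011001100110011001100
  (~c & ~d) = 11000000110000001100000011000000
  (a | e) = 01010101010101011111111111111111
  ((a | e) & ~d) = 01000100010001001100110011001100
  ((~c & ~d) & ((a | e) & ~d)) = 01000000010000001100000011000000
  ~e = 10101010101010101010101010101010
  (b & ~e) = 00000000101010100000000010101010
  ~b = 11111111000000001111111100000000
  ((b & ~e) | ~b) = 11111111101010101111111110101010
  (((~c & ~d) & ((a | e) & ~d)) | ((b & ~e) | ~b)) = 11111111111010101111111111101010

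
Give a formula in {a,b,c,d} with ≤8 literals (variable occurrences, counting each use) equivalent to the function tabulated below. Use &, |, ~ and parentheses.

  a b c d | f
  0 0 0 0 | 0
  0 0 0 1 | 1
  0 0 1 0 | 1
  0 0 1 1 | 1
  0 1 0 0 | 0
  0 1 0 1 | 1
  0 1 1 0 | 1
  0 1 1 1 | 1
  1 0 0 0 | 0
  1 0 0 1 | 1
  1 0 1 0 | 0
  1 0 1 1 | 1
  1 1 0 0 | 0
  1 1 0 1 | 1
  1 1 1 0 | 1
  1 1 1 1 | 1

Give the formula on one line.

  ~a = 1111111100000000
  (c & ~a) = 0011001100000000
  ((c & ~a) | d) = 0111011101010101
  (d | b) = 0101111101011111
  (c & (d | b)) = 0001001100010011
  (((c & ~a) | d) | (c & (d | b))) = 0111011101010111

(((c & ~a) | d) | (c & (d | b)))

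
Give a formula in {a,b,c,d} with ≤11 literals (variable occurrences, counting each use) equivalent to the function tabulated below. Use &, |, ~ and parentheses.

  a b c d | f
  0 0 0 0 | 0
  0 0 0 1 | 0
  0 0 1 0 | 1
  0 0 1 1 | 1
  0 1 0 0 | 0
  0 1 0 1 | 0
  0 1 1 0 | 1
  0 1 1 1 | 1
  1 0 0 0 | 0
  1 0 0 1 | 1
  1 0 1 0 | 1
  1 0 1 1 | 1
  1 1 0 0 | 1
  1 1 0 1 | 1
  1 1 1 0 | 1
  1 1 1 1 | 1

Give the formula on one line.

  (d | b) = 0101111101011111
  (c | (d | b)) = 0111111101111111
  ~c = 1100110011001100
  ~a = 1111111100000000
  (~a & c) = 0011001100000000
  ((~a & c) | a) = 0011001111111111
  (~c & ((~a & c) | a)) = 0000000011001100
  (c | (~c & ((~a & c) | a))) = 0011001111111111
  ((c | (d | b)) & (c | (~c & ((~a & c) | a)))) = 0011001101111111

((c | (d | b)) & (c | (~c & ((~a & c) | a))))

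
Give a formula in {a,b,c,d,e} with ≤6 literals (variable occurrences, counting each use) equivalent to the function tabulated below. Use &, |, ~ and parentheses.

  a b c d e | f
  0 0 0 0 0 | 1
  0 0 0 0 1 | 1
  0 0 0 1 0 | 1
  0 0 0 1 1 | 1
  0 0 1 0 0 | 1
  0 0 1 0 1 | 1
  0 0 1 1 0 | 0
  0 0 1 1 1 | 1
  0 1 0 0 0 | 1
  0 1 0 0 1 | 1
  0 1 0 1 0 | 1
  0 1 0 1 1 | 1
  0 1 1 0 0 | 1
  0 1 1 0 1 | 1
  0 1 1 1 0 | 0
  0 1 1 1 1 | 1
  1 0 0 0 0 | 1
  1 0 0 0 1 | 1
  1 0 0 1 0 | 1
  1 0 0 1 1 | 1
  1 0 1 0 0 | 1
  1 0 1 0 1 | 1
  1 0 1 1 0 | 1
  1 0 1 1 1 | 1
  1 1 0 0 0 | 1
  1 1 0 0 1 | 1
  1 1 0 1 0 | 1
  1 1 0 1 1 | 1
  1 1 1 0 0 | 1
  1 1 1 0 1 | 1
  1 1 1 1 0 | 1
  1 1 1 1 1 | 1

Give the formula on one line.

(~c | ((~d | a) | e))

  ~c = 11110000111100001111000011110000
  ~d = 11001100110011001100110011001100
  (~d | a) = 11001100110011001111111111111111
  ((~d | a) | e) = 11011101110111011111111111111111
  (~c | ((~d | a) | e)) = 11111101111111011111111111111111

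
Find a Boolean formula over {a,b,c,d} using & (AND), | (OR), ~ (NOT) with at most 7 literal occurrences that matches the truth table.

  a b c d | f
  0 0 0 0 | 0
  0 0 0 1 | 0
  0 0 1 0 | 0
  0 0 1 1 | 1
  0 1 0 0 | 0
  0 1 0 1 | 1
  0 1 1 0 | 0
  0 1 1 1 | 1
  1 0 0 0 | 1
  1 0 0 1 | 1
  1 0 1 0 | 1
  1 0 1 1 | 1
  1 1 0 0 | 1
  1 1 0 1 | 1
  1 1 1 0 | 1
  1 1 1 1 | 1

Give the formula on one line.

  (b & a) = 0000000000001111
  (d | (b & a)) = 0101010101011111
  ~d = 1010101010101010
  (c | b) = 0011111100111111
  (~d | (c | b)) = 1011111110111111
  ((d | (b & a)) & (~d | (c | b))) = 0001010100011111
  (a | ((d | (b & a)) & (~d | (c | b)))) = 0001010111111111

(a | ((d | (b & a)) & (~d | (c | b))))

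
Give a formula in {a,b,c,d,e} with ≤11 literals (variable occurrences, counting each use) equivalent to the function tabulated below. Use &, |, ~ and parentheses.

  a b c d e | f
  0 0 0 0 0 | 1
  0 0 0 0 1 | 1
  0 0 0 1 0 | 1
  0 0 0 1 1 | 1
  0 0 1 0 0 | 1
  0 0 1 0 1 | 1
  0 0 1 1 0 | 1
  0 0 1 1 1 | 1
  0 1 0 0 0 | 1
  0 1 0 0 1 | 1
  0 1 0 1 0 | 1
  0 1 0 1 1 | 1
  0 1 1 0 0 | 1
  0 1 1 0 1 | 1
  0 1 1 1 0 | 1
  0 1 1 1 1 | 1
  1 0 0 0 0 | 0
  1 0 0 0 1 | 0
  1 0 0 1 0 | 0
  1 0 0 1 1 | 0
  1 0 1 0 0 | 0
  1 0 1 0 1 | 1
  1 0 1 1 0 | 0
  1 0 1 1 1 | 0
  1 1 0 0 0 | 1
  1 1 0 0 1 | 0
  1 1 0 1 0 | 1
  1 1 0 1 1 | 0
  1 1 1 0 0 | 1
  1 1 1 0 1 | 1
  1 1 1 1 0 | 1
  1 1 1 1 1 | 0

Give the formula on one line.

(((~e & b) | (((d | c) & e) & (~d & c))) | ~a)

  ~e = 10101010101010101010101010101010
  (~e & b) = 00000000101010100000000010101010
  (d | c) = 00111111001111110011111100111111
  ((d | c) & e) = 00010101000101010001010100010101
  ~d = 11001100110011001100110011001100
  (~d & c) = 00001100000011000000110000001100
  (((d | c) & e) & (~d & c)) = 00000100000001000000010000000100
  ((~e & b) | (((d | c) & e) & (~d & c))) = 00000100101011100000010010101110
  ~a = 11111111111111110000000000000000
  (((~e & b) | (((d | c) & e) & (~d & c))) | ~a) = 11111111111111110000010010101110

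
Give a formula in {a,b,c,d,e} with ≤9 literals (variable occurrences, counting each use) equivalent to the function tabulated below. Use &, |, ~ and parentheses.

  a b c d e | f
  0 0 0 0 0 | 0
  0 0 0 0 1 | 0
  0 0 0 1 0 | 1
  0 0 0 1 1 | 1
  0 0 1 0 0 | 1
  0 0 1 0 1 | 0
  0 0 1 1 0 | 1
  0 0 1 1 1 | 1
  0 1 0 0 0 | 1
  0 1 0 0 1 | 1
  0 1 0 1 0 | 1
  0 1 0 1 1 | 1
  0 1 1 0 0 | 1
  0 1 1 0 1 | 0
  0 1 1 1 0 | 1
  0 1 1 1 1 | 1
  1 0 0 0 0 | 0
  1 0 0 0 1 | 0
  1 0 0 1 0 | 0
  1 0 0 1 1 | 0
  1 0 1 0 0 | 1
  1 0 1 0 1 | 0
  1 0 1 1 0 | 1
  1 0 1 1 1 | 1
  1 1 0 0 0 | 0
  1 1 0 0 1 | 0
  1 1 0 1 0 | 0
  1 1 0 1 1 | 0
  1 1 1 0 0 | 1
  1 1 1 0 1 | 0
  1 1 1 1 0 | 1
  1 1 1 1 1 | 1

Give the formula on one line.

(((((~e | ~c) | a) & (b | d)) & ~a) | ((d | ~e) & c))

  ~e = 10101010101010101010101010101010
  ~c = 11110000111100001111000011110000
  (~e | ~c) = 11111010111110101111101011111010
  ((~e | ~c) | a) = 11111010111110101111111111111111
  (b | d) = 00110011111111110011001111111111
  (((~e | ~c) | a) & (b | d)) = 00110010111110100011001111111111
  ~a = 11111111111111110000000000000000
  ((((~e | ~c) | a) & (b | d)) & ~a) = 00110010111110100000000000000000
  (d | ~e) = 10111011101110111011101110111011
  ((d | ~e) & c) = 00001011000010110000101100001011
  (((((~e | ~c) | a) & (b | d)) & ~a) | ((d | ~e) & c)) = 00111011111110110000101100001011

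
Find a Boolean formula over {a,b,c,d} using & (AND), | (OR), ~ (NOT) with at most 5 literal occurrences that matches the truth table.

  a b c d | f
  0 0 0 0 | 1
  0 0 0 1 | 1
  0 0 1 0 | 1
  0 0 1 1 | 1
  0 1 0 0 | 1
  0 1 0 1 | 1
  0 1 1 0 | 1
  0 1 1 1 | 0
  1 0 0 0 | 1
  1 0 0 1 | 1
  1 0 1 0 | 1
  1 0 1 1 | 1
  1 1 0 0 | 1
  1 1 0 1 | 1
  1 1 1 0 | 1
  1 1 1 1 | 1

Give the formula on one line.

(~b | (~c | (a | ~d)))

  ~b = 1111000011110000
  ~c = 1100110011001100
  ~d = 1010101010101010
  (a | ~d) = 1010101011111111
  (~c | (a | ~d)) = 1110111011111111
  (~b | (~c | (a | ~d))) = 1111111011111111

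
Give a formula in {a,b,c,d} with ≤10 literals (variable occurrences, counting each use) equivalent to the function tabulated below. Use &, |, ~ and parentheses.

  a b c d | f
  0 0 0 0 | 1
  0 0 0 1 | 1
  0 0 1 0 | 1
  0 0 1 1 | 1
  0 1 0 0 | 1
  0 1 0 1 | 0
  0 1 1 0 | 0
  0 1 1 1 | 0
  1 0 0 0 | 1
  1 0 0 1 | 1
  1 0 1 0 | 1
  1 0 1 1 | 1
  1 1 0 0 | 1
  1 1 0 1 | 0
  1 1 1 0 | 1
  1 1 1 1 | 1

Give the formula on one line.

  ~b = 1111000011110000
  (c & a) = 0000000000110011
  ~c = 1100110011001100
  ((c & a) | ~c) = 1100110011111111
  (~b | ((c & a) | ~c)) = 1111110011111111
  ~d = 1010101010101010
  (~d | c) = 1011101110111011
  (a | b) = 0000111111111111
  ((~d | c) & (a | b)) = 0000101110111011
  (~b | ((~d | c) & (a | b))) = 1111101111111011
  ((~b | ((c & a) | ~c)) & (~b | ((~d | c) & (a | b)))) = 1111100011111011

((~b | ((c & a) | ~c)) & (~b | ((~d | c) & (a | b))))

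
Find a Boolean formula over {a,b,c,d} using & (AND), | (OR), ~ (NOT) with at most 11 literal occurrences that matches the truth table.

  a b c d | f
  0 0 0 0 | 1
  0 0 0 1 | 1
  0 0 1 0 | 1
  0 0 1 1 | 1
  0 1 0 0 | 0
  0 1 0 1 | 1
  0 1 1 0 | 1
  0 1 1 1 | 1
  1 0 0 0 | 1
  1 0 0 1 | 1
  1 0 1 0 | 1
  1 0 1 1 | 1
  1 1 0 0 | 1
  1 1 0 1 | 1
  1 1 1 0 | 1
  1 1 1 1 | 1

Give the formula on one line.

  ~b = 1111000011110000
  (a | ~b) = 1111000011111111
  (c & a) = 0000000000110011
  (d | (c & a)) = 0101010101110111
  (a | (d | (c & a))) = 0101010111111111
  ((a | ~b) | (a | (d | (c & a)))) = 1111010111111111
  (c & b) = 0000001100000011
  ((c & b) | d) = 0101011101010111
  (((a | ~b) | (a | (d | (c & a)))) | ((c & b) | d)) = 1111011111111111

(((a | ~b) | (a | (d | (c & a)))) | ((c & b) | d))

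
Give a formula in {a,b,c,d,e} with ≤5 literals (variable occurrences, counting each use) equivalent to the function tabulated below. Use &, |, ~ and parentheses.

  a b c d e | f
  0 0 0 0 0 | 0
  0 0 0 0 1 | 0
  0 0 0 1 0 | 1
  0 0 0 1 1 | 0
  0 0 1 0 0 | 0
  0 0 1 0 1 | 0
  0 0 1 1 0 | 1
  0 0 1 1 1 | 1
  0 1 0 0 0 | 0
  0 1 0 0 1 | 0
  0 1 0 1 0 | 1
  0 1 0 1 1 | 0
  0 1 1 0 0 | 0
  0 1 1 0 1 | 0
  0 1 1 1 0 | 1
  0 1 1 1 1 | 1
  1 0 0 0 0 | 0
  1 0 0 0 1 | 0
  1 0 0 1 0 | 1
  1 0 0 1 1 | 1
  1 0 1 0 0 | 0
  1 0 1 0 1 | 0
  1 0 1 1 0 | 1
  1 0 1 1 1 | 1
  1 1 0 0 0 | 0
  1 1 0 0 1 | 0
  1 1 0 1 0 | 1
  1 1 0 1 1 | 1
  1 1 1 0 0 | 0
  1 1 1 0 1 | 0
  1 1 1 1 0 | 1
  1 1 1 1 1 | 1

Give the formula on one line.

((~e | (c | a)) & d)

  ~e = 10101010101010101010101010101010
  (c | a) = 00001111000011111111111111111111
  (~e | (c | a)) = 10101111101011111111111111111111
  ((~e | (c | a)) & d) = 00100011001000110011001100110011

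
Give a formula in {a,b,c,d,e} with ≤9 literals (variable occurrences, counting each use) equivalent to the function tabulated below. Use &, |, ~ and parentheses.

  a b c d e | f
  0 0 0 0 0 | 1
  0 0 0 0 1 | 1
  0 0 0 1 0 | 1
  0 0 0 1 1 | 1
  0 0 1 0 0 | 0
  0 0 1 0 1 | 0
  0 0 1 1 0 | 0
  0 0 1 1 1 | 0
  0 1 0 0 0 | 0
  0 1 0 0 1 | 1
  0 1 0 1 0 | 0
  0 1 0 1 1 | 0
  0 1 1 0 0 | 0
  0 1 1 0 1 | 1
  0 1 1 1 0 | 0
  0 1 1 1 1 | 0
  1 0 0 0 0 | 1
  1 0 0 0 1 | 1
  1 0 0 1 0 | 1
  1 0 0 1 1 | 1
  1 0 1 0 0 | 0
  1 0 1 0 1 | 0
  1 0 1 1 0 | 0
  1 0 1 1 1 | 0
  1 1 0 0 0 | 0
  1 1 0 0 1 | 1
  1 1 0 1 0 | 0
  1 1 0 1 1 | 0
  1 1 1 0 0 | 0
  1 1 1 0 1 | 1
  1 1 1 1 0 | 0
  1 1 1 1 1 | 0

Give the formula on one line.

  ~b = 11111111000000001111111100000000
  ~c = 11110000111100001111000011110000
  (~b & ~c) = 11110000000000001111000000000000
  (~c & ~b) = 11110000000000001111000000000000
  (e | (~c & ~b)) = 11110101010101011111010101010101
  ~d = 11001100110011001100110011001100
  (~d & b) = 00000000110011000000000011001100
  ((e | (~c & ~b)) & (~d & b)) = 00000000010001000000000001000100
  ((~b & ~c) | ((e | (~c & ~b)) & (~d & b))) = 11110000010001001111000001000100

((~b & ~c) | ((e | (~c & ~b)) & (~d & b)))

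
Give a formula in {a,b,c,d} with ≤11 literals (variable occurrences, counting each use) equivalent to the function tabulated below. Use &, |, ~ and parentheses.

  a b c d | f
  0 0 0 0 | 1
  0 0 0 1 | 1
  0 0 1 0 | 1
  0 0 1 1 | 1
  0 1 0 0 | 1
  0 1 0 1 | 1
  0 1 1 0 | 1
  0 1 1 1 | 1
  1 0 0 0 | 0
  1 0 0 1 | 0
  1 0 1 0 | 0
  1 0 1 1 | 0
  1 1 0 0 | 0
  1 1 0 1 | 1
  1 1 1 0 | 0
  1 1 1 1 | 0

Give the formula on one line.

((((~b & c) | (~d | (a & ~c))) & (d & b)) | ~a)

  ~b = 1111000011110000
  (~b & c) = 0011000000110000
  ~d = 1010101010101010
  ~c = 1100110011001100
  (a & ~c) = 0000000011001100
  (~d | (a & ~c)) = 1010101011101110
  ((~b & c) | (~d | (a & ~c))) = 1011101011111110
  (d & b) = 0000010100000101
  (((~b & c) | (~d | (a & ~c))) & (d & b)) = 0000000000000100
  ~a = 1111111100000000
  ((((~b & c) | (~d | (a & ~c))) & (d & b)) | ~a) = 1111111100000100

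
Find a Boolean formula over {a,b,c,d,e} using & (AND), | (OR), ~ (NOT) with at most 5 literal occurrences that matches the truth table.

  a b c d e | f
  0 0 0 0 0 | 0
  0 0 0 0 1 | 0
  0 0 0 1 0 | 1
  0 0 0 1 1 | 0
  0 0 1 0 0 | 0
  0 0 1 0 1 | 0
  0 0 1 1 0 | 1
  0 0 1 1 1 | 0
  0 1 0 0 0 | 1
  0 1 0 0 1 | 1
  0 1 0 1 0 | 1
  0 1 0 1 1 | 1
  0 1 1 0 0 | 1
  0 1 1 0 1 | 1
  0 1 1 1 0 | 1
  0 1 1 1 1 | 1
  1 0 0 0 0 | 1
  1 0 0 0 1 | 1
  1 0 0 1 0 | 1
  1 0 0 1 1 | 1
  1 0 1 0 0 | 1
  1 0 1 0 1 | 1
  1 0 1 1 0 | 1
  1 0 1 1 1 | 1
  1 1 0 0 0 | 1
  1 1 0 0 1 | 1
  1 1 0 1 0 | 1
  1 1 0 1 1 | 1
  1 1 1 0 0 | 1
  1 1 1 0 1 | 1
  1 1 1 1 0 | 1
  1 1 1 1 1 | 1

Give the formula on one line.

((a | ((a | d) & ~e)) | b)

  (a | d) = 00110011001100111111111111111111
  ~e = 10101010101010101010101010101010
  ((a | d) & ~e) = 00100010001000101010101010101010
  (a | ((a | d) & ~e)) = 00100010001000101111111111111111
  ((a | ((a | d) & ~e)) | b) = 00100010111111111111111111111111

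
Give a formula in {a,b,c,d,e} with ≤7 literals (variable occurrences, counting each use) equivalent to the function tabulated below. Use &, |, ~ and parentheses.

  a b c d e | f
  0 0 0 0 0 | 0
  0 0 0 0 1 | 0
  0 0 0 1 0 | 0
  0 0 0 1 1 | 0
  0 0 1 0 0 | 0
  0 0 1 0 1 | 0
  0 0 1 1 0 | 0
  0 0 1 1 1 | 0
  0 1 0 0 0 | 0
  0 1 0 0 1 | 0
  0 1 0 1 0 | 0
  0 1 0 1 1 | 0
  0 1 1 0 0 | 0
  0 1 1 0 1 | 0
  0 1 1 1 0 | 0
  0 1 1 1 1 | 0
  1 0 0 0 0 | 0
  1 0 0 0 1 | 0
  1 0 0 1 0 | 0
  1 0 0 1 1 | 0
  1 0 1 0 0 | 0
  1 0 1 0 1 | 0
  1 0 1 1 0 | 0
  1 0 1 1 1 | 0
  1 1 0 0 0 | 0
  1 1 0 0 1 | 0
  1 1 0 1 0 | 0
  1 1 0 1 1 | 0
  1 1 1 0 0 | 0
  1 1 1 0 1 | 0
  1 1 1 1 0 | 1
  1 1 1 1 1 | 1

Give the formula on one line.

  (d & c) = 00000011000000110000001100000011
  (b & (d & c)) = 00000000000000110000000000000011
  (a & (b & (d & c))) = 00000000000000000000000000000011

(a & (b & (d & c)))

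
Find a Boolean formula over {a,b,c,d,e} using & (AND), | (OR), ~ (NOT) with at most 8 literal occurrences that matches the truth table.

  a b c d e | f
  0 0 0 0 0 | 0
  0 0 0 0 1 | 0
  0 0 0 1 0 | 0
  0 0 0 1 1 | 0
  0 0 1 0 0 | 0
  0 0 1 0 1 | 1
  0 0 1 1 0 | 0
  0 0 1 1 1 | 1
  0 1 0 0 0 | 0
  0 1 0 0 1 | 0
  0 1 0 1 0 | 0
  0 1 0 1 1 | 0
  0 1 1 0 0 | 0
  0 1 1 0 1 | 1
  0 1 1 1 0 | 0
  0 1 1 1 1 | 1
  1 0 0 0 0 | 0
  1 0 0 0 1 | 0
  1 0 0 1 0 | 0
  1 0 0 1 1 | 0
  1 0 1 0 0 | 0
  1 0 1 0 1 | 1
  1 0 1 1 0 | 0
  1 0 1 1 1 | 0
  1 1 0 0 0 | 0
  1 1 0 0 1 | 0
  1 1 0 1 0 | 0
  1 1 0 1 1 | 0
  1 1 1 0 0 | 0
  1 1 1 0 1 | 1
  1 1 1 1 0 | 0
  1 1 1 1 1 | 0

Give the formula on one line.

  ~a = 11111111111111110000000000000000
  (c & ~a) = 00001111000011110000000000000000
  ~c = 11110000111100001111000011110000
  ~d = 11001100110011001100110011001100
  (~c | ~d) = 11111100111111001111110011111100
  ((c & ~a) | (~c | ~d)) = 11111111111111111111110011111100
  (((c & ~a) | (~c | ~d)) & c) = 00001111000011110000110000001100
  ((((c & ~a) | (~c | ~d)) & c) & e) = 00000101000001010000010000000100

((((c & ~a) | (~c | ~d)) & c) & e)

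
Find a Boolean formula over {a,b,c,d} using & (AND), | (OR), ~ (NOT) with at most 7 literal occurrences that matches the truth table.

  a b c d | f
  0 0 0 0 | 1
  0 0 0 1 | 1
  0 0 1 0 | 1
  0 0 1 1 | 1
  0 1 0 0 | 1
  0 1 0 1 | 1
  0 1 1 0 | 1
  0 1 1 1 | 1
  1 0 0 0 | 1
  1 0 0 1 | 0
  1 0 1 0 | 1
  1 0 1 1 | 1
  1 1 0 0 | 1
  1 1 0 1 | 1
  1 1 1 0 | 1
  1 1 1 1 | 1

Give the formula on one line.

(((b & a) | c) | (~a | (~d & a)))

  (b & a) = 0000000000001111
  ((b & a) | c) = 0011001100111111
  ~a = 1111111100000000
  ~d = 1010101010101010
  (~d & a) = 0000000010101010
  (~a | (~d & a)) = 1111111110101010
  (((b & a) | c) | (~a | (~d & a))) = 1111111110111111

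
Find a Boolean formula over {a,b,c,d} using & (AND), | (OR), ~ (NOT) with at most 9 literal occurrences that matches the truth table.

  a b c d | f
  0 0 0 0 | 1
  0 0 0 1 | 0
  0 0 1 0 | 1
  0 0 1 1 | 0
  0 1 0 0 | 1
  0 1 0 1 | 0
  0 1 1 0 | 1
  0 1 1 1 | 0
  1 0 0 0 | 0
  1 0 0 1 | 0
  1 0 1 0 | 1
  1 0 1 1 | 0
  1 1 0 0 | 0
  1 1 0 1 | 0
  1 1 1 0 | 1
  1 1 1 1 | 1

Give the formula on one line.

  ~a = 1111111100000000
  (c | ~a) = 1111111100110011
  ~d = 1010101010101010
  (~d | b) = 1010111110101111
  ((c | ~a) & (~d | b)) = 1010111100100011
  (d & a) = 0000000001010101
  (~d | (d & a)) = 1010101011111111
  (((c | ~a) & (~d | b)) & (~d | (d & a))) = 1010101000100011

(((c | ~a) & (~d | b)) & (~d | (d & a)))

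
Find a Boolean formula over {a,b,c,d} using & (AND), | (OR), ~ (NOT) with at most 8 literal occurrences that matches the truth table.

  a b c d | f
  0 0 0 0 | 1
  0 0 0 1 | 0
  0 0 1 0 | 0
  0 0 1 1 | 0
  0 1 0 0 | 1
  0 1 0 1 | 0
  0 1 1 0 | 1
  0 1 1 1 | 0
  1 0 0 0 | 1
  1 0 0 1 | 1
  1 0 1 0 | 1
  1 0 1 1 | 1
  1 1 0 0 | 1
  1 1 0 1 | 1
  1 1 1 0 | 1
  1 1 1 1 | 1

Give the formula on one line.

((~d | a) & ((a | b) | ~c))

  ~d = 1010101010101010
  (~d | a) = 1010101011111111
  (a | b) = 0000111111111111
  ~c = 1100110011001100
  ((a | b) | ~c) = 1100111111111111
  ((~d | a) & ((a | b) | ~c)) = 1000101011111111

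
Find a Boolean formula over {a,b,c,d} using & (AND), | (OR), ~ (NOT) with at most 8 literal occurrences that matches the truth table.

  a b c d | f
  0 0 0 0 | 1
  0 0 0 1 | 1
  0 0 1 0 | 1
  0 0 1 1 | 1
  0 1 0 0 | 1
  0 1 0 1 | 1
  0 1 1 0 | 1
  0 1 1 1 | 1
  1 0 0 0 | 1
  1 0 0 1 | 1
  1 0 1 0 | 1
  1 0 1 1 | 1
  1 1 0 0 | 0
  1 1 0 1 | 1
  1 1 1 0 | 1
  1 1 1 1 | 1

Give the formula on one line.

((~b | ((~d | b) & (~a | c))) | (d | c))

  ~b = 1111000011110000
  ~d = 1010101010101010
  (~d | b) = 1010111110101111
  ~a = 1111111100000000
  (~a | c) = 1111111100110011
  ((~d | b) & (~a | c)) = 1010111100100011
  (~b | ((~d | b) & (~a | c))) = 1111111111110011
  (d | c) = 0111011101110111
  ((~b | ((~d | b) & (~a | c))) | (d | c)) = 1111111111110111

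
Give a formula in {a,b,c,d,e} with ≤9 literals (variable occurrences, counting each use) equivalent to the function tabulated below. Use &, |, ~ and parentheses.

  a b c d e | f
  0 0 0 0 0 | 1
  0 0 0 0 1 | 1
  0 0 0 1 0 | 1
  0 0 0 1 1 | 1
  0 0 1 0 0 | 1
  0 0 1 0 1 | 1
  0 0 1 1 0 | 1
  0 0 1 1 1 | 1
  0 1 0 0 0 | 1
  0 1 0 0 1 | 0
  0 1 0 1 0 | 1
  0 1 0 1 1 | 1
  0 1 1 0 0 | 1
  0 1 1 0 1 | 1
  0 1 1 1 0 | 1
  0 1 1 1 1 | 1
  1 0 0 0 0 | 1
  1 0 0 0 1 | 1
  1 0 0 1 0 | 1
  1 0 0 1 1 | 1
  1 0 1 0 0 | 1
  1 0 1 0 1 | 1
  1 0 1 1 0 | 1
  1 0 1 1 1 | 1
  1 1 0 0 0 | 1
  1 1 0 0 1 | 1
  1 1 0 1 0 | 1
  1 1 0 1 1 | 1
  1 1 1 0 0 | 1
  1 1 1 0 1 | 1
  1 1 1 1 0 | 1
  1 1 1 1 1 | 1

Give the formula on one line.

  ~c = 11110000111100001111000011110000
  (e | ~c) = 11110101111101011111010111110101
  ~d = 11001100110011001100110011001100
  ((e | ~c) | ~d) = 11111101111111011111110111111101
  (a | d) = 00110011001100111111111111111111
  (((e | ~c) | ~d) & (a | d)) = 00110001001100011111110111111101
  ~e = 10101010101010101010101010101010
  ~b = 11111111000000001111111100000000
  (~e | ~b) = 11111111101010101111111110101010
  (c | (~e | ~b)) = 11111111101011111111111110101111
  ((((e | ~c) | ~d) & (a | d)) | (c | (~e | ~b))) = 11111111101111111111111111111111

((((e | ~c) | ~d) & (a | d)) | (c | (~e | ~b)))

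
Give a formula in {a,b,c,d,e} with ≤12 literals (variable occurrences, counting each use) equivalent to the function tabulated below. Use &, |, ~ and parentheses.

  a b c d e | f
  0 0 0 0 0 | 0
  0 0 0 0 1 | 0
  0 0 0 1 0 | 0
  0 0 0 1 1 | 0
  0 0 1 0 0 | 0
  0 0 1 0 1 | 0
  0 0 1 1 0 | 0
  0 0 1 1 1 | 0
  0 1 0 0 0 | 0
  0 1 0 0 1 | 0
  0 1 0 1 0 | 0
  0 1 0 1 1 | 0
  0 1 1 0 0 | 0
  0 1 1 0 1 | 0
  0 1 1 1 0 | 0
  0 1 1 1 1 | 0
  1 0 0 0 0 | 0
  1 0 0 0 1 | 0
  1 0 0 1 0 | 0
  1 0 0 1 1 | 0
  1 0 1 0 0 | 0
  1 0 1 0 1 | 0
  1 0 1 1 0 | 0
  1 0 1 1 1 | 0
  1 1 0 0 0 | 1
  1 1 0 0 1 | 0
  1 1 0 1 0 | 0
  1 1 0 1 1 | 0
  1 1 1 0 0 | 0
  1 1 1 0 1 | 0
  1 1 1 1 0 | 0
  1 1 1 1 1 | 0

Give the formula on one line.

  ~a = 11111111111111110000000000000000
  (e & ~a) = 01010101010101010000000000000000
  (a & b) = 00000000000000000000000011111111
  ((e & ~a) | (a & b)) = 01010101010101010000000011111111
  ~d = 11001100110011001100110011001100
  (c | a) = 00001111000011111111111111111111
  ~c = 11110000111100001111000011110000
  ~e = 10101010101010101010101010101010
  (~c & ~e) = 10100000101000001010000010100000
  ((c | a) & (~c & ~e)) = 00000000000000001010000010100000
  (~d & ((c | a) & (~c & ~e))) = 00000000000000001000000010000000
  (((e & ~a) | (a & b)) & (~d & ((c | a) & (~c & ~e)))) = 00000000000000000000000010000000

(((e & ~a) | (a & b)) & (~d & ((c | a) & (~c & ~e))))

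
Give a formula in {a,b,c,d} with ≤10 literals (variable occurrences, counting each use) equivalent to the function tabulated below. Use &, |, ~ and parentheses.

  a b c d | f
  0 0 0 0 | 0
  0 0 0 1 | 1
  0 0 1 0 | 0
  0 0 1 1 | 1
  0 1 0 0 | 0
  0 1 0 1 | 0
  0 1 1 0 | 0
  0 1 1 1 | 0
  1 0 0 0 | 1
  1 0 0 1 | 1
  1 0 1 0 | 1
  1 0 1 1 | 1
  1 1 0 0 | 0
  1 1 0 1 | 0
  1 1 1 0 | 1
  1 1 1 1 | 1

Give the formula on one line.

  (b & a) = 0000000000001111
  ~a = 1111111100000000
  ~d = 1010101010101010
  (~a & ~d) = 1010101000000000
  (c | (~a & ~d)) = 1011101100110011
  ((b & a) & (c | (~a & ~d))) = 0000000000000011
  ~b = 1111000011110000
  (a | d) = 0101010111111111
  (~b & (a | d)) = 0101000011110000
  (((b & a) & (c | (~a & ~d))) | (~b & (a | d))) = 0101000011110011

(((b & a) & (c | (~a & ~d))) | (~b & (a | d)))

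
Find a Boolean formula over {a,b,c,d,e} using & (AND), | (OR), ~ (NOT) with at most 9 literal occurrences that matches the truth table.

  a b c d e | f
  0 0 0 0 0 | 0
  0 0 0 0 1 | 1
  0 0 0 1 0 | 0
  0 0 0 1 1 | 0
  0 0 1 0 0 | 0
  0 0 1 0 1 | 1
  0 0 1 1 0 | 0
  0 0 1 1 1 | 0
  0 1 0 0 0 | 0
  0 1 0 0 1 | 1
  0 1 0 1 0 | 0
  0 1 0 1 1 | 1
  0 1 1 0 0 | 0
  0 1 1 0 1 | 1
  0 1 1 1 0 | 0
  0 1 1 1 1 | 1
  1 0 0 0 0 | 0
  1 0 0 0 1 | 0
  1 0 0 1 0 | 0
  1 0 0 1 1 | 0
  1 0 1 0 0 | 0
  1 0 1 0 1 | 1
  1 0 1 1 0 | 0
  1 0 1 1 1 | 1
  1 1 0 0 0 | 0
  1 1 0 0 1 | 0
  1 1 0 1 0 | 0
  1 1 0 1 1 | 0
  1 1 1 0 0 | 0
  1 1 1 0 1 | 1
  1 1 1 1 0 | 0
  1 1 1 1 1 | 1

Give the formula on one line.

((((~a | c) & a) | (~a | ~e)) & (e & ((b | ~d) | a)))

  ~a = 11111111111111110000000000000000
  (~a | c) = 11111111111111110000111100001111
  ((~a | c) & a) = 00000000000000000000111100001111
  ~e = 10101010101010101010101010101010
  (~a | ~e) = 11111111111111111010101010101010
  (((~a | c) & a) | (~a | ~e)) = 11111111111111111010111110101111
  ~d = 11001100110011001100110011001100
  (b | ~d) = 11001100111111111100110011111111
  ((b | ~d) | a) = 11001100111111111111111111111111
  (e & ((b | ~d) | a)) = 01000100010101010101010101010101
  ((((~a | c) & a) | (~a | ~e)) & (e & ((b | ~d) | a))) = 01000100010101010000010100000101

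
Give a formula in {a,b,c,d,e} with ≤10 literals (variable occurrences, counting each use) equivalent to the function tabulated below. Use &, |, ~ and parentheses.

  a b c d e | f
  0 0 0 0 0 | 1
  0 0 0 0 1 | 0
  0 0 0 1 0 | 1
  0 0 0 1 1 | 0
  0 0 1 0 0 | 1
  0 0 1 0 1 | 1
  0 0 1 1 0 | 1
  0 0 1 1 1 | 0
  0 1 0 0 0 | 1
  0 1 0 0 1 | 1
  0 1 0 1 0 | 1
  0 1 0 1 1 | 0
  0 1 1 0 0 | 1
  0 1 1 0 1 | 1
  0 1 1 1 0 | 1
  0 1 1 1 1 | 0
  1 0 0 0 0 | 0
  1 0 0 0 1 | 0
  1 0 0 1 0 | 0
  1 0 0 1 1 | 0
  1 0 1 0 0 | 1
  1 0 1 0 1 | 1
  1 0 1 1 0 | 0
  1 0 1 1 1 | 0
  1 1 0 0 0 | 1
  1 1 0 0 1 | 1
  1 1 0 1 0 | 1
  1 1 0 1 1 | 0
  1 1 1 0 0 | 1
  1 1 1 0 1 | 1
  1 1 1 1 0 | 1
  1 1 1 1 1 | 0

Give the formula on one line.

  ~e = 10101010101010101010101010101010
  (~e & a) = 00000000000000001010101010101010
  ((~e & a) & b) = 00000000000000000000000010101010
  ~a = 11111111111111110000000000000000
  (~a & ~e) = 10101010101010100000000000000000
  (c | b) = 00001111111111110000111111111111
  ~d = 11001100110011001100110011001100
  ((c | b) & ~d) = 00001100110011000000110011001100
  ((~a & ~e) | ((c | b) & ~d)) = 10101110111011100000110011001100
  (((~e & a) & b) | ((~a & ~e) | ((c | b) & ~d))) = 10101110111011100000110011101110

(((~e & a) & b) | ((~a & ~e) | ((c | b) & ~d)))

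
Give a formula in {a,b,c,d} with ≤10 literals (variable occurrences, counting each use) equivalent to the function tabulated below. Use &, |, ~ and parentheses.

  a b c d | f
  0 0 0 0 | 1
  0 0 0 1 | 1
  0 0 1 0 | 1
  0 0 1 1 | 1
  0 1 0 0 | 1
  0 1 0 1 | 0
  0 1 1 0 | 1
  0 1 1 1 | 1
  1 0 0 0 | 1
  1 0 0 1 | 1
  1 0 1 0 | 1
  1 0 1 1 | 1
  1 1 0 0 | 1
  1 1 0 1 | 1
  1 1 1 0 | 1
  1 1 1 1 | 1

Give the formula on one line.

((((~a | d) | (~d & c)) & ~b) | ((c & b) | (~d | a)))

  ~a = 1111111100000000
  (~a | d) = 1111111101010101
  ~d = 1010101010101010
  (~d & c) = 0010001000100010
  ((~a | d) | (~d & c)) = 1111111101110111
  ~b = 1111000011110000
  (((~a | d) | (~d & c)) & ~b) = 1111000001110000
  (c & b) = 0000001100000011
  (~d | a) = 1010101011111111
  ((c & b) | (~d | a)) = 1010101111111111
  ((((~a | d) | (~d & c)) & ~b) | ((c & b) | (~d | a))) = 1111101111111111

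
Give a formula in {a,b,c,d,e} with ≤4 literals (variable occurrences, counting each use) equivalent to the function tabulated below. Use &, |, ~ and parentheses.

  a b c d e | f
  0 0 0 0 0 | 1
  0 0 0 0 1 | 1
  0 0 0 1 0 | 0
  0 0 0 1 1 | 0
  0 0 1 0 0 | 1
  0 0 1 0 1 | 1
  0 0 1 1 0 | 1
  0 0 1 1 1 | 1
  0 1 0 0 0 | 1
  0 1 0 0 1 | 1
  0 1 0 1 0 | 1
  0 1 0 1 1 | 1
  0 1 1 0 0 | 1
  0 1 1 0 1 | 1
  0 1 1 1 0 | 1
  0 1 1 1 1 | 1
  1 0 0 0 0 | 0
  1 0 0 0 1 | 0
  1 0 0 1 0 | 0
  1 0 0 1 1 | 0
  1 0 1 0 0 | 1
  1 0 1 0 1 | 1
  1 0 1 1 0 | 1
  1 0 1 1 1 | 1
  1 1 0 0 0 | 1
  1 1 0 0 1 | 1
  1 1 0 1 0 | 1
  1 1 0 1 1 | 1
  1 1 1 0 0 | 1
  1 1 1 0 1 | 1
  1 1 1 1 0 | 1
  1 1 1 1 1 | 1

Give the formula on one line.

(((~a & ~d) | c) | b)

  ~a = 11111111111111110000000000000000
  ~d = 11001100110011001100110011001100
  (~a & ~d) = 11001100110011000000000000000000
  ((~a & ~d) | c) = 11001111110011110000111100001111
  (((~a & ~d) | c) | b) = 11001111111111110000111111111111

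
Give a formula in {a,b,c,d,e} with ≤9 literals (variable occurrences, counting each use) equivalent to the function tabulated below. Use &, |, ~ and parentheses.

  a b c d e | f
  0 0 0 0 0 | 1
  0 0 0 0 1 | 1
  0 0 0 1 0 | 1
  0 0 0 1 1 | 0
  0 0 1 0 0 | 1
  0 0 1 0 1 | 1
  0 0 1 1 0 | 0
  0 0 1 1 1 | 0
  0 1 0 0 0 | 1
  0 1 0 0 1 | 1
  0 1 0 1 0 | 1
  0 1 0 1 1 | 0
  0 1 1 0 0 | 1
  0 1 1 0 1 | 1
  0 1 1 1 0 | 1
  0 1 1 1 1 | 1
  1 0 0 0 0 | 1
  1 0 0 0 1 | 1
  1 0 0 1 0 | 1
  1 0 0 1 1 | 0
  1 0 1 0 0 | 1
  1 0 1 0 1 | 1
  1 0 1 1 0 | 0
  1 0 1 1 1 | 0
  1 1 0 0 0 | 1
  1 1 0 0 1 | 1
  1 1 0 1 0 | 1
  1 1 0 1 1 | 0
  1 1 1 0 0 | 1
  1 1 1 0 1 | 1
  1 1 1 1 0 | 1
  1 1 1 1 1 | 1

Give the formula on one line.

  ~d = 11001100110011001100110011001100
  (~d | c) = 11001111110011111100111111001111
  ~c = 11110000111100001111000011110000
  ((~d | c) & ~c) = 11000000110000001100000011000000
  ~e = 10101010101010101010101010101010
  (c | ~e) = 10101111101011111010111110101111
  (~c | b) = 11110000111111111111000011111111
  ((~c | b) | ~d) = 11111100111111111111110011111111
  ((c | ~e) & ((~c | b) | ~d)) = 10101100101011111010110010101111
  (((~d | c) & ~c) | ((c | ~e) & ((~c | b) | ~d))) = 11101100111011111110110011101111

(((~d | c) & ~c) | ((c | ~e) & ((~c | b) | ~d)))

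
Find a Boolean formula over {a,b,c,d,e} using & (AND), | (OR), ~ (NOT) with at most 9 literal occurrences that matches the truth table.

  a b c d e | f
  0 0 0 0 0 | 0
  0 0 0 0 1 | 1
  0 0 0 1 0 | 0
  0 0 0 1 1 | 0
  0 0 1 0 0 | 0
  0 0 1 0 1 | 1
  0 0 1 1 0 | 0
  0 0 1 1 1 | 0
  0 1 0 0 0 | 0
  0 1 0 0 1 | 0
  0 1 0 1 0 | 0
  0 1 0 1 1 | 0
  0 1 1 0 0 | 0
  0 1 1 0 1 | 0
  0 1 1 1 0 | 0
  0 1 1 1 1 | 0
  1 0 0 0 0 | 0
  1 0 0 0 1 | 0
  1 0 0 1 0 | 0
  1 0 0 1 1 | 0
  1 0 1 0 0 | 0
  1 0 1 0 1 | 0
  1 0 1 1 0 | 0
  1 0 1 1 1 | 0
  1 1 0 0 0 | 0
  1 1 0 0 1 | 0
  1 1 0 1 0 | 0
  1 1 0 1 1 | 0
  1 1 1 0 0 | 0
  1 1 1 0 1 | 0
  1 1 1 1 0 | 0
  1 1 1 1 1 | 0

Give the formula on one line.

(((~b & ~a) & ((e | b) | d)) & (~d & (e | ~a)))

  ~b = 11111111000000001111111100000000
  ~a = 11111111111111110000000000000000
  (~b & ~a) = 11111111000000000000000000000000
  (e | b) = 01010101111111110101010111111111
  ((e | b) | d) = 01110111111111110111011111111111
  ((~b & ~a) & ((e | b) | d)) = 01110111000000000000000000000000
  ~d = 11001100110011001100110011001100
  (e | ~a) = 11111111111111110101010101010101
  (~d & (e | ~a)) = 11001100110011000100010001000100
  (((~b & ~a) & ((e | b) | d)) & (~d & (e | ~a))) = 01000100000000000000000000000000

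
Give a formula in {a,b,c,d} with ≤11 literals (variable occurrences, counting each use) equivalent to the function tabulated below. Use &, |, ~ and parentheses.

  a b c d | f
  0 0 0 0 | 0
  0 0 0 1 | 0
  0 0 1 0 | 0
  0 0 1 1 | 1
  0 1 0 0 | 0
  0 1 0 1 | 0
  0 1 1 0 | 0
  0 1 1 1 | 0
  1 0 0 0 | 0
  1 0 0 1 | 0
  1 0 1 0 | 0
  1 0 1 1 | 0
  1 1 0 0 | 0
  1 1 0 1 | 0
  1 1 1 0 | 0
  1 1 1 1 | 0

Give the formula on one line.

(((c & ~b) & ((b | d) & c)) & ((b | ~a) & ~b))

  ~b = 1111000011110000
  (c & ~b) = 0011000000110000
  (b | d) = 0101111101011111
  ((b | d) & c) = 0001001100010011
  ((c & ~b) & ((b | d) & c)) = 0001000000010000
  ~a = 1111111100000000
  (b | ~a) = 1111111100001111
  ((b | ~a) & ~b) = 1111000000000000
  (((c & ~b) & ((b | d) & c)) & ((b | ~a) & ~b)) = 0001000000000000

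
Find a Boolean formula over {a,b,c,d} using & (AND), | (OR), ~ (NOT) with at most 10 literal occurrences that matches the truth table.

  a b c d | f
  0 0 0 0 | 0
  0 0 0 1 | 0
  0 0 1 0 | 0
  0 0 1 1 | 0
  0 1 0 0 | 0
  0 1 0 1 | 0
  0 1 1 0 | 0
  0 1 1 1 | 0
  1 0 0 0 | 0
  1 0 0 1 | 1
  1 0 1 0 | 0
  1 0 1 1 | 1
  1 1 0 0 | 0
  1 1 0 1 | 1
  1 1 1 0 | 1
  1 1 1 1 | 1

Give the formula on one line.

  (b & c) = 0000001100000011
  ((b & c) | d) = 0101011101010111
  (b & ((b & c) | d)) = 0000011100000111
  ((b & ((b & c) | d)) & a) = 0000000000000111
  ~b = 1111000011110000
  (a & d) = 0000000001010101
  (~b & (a & d)) = 0000000001010000
  (((b & ((b & c) | d)) & a) | (~b & (a & d))) = 0000000001010111

(((b & ((b & c) | d)) & a) | (~b & (a & d)))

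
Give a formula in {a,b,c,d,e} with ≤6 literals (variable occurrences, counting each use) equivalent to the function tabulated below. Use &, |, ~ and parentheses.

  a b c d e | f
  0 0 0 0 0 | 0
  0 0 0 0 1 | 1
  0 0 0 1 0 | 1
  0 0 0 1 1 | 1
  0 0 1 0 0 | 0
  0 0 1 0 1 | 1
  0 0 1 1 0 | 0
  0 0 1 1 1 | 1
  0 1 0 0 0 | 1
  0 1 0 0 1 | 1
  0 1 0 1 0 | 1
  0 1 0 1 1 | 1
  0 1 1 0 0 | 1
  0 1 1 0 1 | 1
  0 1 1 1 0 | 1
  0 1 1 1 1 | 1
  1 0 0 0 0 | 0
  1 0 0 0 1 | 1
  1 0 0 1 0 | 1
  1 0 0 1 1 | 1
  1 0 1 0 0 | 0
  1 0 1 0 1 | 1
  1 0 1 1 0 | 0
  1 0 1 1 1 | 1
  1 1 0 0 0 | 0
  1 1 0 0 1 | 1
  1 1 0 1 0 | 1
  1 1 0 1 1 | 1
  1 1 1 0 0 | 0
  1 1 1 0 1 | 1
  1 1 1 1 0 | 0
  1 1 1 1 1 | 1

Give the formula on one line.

  ~a = 11111111111111110000000000000000
  (~a & b) = 00000000111111110000000000000000
  ~c = 11110000111100001111000011110000
  (d & ~c) = 00110000001100000011000000110000
  ((~a & b) | (d & ~c)) = 00110000111111110011000000110000
  (e | ((~a & b) | (d & ~c))) = 01110101111111110111010101110101

(e | ((~a & b) | (d & ~c)))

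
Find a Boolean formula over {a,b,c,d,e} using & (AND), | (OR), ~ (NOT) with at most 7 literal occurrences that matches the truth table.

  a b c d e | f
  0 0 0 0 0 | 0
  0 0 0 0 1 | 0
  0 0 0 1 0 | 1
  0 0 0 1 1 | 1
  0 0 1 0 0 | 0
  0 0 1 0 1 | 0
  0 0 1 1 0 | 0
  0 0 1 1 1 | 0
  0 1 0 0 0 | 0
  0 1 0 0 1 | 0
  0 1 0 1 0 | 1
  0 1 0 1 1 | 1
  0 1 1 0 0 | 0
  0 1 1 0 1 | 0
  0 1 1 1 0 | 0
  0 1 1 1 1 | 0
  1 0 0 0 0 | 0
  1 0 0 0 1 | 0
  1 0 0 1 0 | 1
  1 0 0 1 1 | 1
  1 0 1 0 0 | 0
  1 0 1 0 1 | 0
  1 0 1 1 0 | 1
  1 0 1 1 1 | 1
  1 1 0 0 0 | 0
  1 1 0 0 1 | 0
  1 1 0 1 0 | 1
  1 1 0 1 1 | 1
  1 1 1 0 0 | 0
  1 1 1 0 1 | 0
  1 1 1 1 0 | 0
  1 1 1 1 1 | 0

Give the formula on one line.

((~c | ((~d | ~b) & a)) & d)

  ~c = 11110000111100001111000011110000
  ~d = 11001100110011001100110011001100
  ~b = 11111111000000001111111100000000
  (~d | ~b) = 11111111110011001111111111001100
  ((~d | ~b) & a) = 00000000000000001111111111001100
  (~c | ((~d | ~b) & a)) = 11110000111100001111111111111100
  ((~c | ((~d | ~b) & a)) & d) = 00110000001100000011001100110000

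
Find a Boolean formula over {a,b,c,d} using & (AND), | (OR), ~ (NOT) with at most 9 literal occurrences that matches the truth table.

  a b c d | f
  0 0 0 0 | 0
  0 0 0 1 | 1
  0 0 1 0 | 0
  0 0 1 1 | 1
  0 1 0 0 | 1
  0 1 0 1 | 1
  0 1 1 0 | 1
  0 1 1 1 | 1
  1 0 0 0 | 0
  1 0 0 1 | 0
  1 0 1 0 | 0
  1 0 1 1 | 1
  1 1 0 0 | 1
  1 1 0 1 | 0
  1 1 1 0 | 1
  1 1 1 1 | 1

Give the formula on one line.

  ~a = 1111111100000000
  (~a | b) = 1111111100001111
  ~d = 1010101010101010
  ((~a | b) & ~d) = 1010101000001010
  (((~a | b) & ~d) | c) = 1011101100111011
  (~a | ~d) = 1111111110101010
  ((((~a | b) & ~d) | c) | (~a | ~d)) = 1111111110111011
  (b | d) = 0101111101011111
  (((((~a | b) & ~d) | c) | (~a | ~d)) & (b | d)) = 0101111100011011

(((((~a | b) & ~d) | c) | (~a | ~d)) & (b | d))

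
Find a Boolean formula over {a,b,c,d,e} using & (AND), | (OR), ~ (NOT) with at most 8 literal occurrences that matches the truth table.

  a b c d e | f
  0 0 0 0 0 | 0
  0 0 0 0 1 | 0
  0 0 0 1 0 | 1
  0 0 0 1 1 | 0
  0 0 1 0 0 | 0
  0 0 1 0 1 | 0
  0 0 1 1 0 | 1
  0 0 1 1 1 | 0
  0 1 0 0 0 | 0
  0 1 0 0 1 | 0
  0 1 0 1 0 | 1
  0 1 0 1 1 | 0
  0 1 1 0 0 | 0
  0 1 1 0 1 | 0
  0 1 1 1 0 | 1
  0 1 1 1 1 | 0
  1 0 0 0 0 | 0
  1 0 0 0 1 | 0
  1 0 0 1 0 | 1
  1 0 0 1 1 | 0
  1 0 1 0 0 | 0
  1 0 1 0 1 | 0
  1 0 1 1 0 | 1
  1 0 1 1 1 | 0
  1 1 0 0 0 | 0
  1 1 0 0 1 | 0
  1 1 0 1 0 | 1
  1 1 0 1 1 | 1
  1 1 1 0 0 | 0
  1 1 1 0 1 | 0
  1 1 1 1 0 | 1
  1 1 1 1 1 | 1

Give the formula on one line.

(d & (~e | (~d | (a & ((b & e) | ~a)))))

  ~e = 10101010101010101010101010101010
  ~d = 11001100110011001100110011001100
  (b & e) = 00000000010101010000000001010101
  ~a = 11111111111111110000000000000000
  ((b & e) | ~a) = 11111111111111110000000001010101
  (a & ((b & e) | ~a)) = 00000000000000000000000001010101
  (~d | (a & ((b & e) | ~a))) = 11001100110011001100110011011101
  (~e | (~d | (a & ((b & e) | ~a)))) = 11101110111011101110111011111111
  (d & (~e | (~d | (a & ((b & e) | ~a))))) = 00100010001000100010001000110011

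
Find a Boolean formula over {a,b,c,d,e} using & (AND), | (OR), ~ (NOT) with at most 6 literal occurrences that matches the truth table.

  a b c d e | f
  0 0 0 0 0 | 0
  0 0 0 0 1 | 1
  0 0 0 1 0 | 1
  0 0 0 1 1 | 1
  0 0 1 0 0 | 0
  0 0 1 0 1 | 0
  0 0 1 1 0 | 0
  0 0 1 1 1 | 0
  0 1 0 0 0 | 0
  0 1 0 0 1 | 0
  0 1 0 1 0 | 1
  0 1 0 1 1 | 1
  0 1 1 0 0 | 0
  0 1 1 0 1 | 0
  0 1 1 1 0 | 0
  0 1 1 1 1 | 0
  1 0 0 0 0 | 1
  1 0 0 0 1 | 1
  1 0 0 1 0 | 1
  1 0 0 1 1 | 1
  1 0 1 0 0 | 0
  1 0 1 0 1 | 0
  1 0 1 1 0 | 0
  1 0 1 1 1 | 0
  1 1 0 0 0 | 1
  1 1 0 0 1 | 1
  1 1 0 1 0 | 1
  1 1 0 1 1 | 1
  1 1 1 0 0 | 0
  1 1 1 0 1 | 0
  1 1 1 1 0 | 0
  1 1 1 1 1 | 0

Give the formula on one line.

(~c & (a | ((e & ~b) | d)))

  ~c = 11110000111100001111000011110000
  ~b = 11111111000000001111111100000000
  (e & ~b) = 01010101000000000101010100000000
  ((e & ~b) | d) = 01110111001100110111011100110011
  (a | ((e & ~b) | d)) = 01110111001100111111111111111111
  (~c & (a | ((e & ~b) | d))) = 01110000001100001111000011110000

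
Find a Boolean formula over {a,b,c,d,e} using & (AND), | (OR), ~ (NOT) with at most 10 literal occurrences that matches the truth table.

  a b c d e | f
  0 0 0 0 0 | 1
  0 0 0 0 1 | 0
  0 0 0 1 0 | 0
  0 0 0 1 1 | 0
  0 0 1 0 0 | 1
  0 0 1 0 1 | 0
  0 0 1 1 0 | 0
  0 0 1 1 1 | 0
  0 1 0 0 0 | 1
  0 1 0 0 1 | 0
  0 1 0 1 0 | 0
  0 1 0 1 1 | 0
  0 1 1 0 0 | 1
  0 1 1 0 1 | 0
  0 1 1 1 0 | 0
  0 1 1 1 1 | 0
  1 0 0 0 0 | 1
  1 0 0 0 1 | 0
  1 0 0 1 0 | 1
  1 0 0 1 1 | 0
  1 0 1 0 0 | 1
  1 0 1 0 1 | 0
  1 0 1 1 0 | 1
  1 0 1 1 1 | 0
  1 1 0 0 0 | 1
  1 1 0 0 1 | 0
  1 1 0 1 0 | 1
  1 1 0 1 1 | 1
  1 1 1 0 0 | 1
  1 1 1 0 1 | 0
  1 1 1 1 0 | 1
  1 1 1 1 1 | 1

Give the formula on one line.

  ~e = 10101010101010101010101010101010
  (~e | d) = 10111011101110111011101110111011
  ~d = 11001100110011001100110011001100
  (a | ~d) = 11001100110011001111111111111111
  ((~e | d) & (a | ~d)) = 10001000100010001011101110111011
  (e & ~d) = 01000100010001000100010001000100
  (d & b) = 00000000001100110000000000110011
  (~e | (d & b)) = 10101010101110111010101010111011
  ((e & ~d) | (~e | (d & b))) = 11101110111111111110111011111111
  (((~e | d) & (a | ~d)) & ((e & ~d) | (~e | (d & b)))) = 10001000100010001010101010111011

(((~e | d) & (a | ~d)) & ((e & ~d) | (~e | (d & b))))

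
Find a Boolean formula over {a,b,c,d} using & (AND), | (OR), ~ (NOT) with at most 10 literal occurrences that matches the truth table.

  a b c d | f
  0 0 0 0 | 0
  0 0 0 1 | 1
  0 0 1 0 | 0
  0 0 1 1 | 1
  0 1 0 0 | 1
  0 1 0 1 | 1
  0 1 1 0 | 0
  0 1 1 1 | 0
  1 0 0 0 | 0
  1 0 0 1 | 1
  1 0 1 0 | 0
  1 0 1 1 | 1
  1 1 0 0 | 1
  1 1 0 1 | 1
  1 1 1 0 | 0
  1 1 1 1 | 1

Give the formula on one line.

((d | b) & (~c | (d & ((b & a) | ~b))))

  (d | b) = 0101111101011111
  ~c = 1100110011001100
  (b & a) = 0000000000001111
  ~b = 1111000011110000
  ((b & a) | ~b) = 1111000011111111
  (d & ((b & a) | ~b)) = 0101000001010101
  (~c | (d & ((b & a) | ~b))) = 1101110011011101
  ((d | b) & (~c | (d & ((b & a) | ~b)))) = 0101110001011101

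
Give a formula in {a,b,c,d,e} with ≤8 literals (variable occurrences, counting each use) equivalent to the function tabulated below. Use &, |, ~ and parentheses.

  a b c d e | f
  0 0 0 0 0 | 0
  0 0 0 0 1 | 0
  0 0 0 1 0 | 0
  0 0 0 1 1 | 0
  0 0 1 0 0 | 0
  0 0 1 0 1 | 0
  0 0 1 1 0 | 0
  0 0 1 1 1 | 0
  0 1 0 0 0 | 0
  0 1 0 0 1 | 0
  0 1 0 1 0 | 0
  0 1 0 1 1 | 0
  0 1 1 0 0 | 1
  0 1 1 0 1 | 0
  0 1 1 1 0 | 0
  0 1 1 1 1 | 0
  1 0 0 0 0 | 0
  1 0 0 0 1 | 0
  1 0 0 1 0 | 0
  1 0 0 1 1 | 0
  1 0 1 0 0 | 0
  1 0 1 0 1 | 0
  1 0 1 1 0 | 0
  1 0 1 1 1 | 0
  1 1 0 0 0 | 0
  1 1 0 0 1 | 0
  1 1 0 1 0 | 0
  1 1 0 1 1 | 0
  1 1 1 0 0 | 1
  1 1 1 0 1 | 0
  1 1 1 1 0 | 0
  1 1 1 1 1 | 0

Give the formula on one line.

(((~e | d) & ~d) & ((b & ~d) & (c | d)))

  ~e = 10101010101010101010101010101010
  (~e | d) = 10111011101110111011101110111011
  ~d = 11001100110011001100110011001100
  ((~e | d) & ~d) = 10001000100010001000100010001000
  (b & ~d) = 00000000110011000000000011001100
  (c | d) = 00111111001111110011111100111111
  ((b & ~d) & (c | d)) = 00000000000011000000000000001100
  (((~e | d) & ~d) & ((b & ~d) & (c | d))) = 00000000000010000000000000001000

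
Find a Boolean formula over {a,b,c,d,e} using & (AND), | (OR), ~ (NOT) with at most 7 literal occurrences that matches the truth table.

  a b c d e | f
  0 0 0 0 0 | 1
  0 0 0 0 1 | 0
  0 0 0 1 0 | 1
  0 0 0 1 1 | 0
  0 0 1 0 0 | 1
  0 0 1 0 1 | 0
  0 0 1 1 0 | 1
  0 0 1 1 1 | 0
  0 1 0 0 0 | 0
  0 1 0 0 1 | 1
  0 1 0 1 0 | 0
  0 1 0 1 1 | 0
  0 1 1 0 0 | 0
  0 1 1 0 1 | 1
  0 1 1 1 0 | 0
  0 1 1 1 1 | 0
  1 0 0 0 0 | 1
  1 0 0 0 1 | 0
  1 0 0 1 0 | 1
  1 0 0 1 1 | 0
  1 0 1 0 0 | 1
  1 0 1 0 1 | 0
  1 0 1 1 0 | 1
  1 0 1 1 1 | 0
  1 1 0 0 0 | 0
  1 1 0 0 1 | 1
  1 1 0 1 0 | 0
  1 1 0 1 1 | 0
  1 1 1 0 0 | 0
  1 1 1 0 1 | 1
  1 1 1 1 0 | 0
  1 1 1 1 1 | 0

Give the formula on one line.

  (e & b) = 00000000010101010000000001010101
  ~e = 10101010101010101010101010101010
  (~e & d) = 00100010001000100010001000100010
  ~d = 11001100110011001100110011001100
  ((~e & d) | ~d) = 11101110111011101110111011101110
  ((e & b) & ((~e & d) | ~d)) = 00000000010001000000000001000100
  ~b = 11111111000000001111111100000000
  (~b & ~e) = 10101010000000001010101000000000
  (((e & b) & ((~e & d) | ~d)) | (~b & ~e)) = 10101010010001001010101001000100

(((e & b) & ((~e & d) | ~d)) | (~b & ~e))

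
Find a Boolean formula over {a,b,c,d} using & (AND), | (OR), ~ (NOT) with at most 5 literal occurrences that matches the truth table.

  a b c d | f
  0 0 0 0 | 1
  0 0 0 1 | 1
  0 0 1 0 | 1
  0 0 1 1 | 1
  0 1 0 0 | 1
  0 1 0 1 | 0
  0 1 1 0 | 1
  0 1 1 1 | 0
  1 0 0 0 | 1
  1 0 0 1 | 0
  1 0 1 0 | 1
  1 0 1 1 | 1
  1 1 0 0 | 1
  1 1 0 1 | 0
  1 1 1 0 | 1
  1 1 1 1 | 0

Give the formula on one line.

(~d | ((c | ~a) & ~b))

  ~d = 1010101010101010
  ~a = 1111111100000000
  (c | ~a) = 1111111100110011
  ~b = 1111000011110000
  ((c | ~a) & ~b) = 1111000000110000
  (~d | ((c | ~a) & ~b)) = 1111101010111010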